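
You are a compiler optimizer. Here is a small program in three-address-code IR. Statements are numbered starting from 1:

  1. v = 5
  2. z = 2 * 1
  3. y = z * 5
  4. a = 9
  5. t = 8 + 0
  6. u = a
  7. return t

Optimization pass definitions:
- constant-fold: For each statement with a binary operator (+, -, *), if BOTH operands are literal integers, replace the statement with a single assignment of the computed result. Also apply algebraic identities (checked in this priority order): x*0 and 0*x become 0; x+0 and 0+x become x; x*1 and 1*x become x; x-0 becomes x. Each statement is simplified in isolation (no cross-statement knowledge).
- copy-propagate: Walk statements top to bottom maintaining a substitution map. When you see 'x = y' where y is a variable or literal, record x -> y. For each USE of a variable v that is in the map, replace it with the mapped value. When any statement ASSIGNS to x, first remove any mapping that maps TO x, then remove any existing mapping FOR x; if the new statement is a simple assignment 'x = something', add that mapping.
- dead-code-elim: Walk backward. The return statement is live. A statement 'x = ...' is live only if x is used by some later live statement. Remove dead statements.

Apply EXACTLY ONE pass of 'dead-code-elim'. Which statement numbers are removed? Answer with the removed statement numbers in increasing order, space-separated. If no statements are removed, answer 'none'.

Backward liveness scan:
Stmt 1 'v = 5': DEAD (v not in live set [])
Stmt 2 'z = 2 * 1': DEAD (z not in live set [])
Stmt 3 'y = z * 5': DEAD (y not in live set [])
Stmt 4 'a = 9': DEAD (a not in live set [])
Stmt 5 't = 8 + 0': KEEP (t is live); live-in = []
Stmt 6 'u = a': DEAD (u not in live set ['t'])
Stmt 7 'return t': KEEP (return); live-in = ['t']
Removed statement numbers: [1, 2, 3, 4, 6]
Surviving IR:
  t = 8 + 0
  return t

Answer: 1 2 3 4 6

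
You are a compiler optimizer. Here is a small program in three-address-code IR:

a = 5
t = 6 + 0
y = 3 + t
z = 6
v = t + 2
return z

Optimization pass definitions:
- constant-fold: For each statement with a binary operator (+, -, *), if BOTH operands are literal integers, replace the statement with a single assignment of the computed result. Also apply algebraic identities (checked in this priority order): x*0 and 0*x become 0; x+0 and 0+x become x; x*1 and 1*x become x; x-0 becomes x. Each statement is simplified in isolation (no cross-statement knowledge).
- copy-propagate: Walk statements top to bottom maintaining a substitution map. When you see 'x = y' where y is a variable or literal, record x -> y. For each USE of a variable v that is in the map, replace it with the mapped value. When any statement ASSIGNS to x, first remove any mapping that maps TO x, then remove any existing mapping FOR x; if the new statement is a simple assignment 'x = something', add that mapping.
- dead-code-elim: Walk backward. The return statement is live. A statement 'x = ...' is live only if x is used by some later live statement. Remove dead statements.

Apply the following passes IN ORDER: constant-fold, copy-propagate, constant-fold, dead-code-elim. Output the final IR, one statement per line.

Answer: return 6

Derivation:
Initial IR:
  a = 5
  t = 6 + 0
  y = 3 + t
  z = 6
  v = t + 2
  return z
After constant-fold (6 stmts):
  a = 5
  t = 6
  y = 3 + t
  z = 6
  v = t + 2
  return z
After copy-propagate (6 stmts):
  a = 5
  t = 6
  y = 3 + 6
  z = 6
  v = 6 + 2
  return 6
After constant-fold (6 stmts):
  a = 5
  t = 6
  y = 9
  z = 6
  v = 8
  return 6
After dead-code-elim (1 stmts):
  return 6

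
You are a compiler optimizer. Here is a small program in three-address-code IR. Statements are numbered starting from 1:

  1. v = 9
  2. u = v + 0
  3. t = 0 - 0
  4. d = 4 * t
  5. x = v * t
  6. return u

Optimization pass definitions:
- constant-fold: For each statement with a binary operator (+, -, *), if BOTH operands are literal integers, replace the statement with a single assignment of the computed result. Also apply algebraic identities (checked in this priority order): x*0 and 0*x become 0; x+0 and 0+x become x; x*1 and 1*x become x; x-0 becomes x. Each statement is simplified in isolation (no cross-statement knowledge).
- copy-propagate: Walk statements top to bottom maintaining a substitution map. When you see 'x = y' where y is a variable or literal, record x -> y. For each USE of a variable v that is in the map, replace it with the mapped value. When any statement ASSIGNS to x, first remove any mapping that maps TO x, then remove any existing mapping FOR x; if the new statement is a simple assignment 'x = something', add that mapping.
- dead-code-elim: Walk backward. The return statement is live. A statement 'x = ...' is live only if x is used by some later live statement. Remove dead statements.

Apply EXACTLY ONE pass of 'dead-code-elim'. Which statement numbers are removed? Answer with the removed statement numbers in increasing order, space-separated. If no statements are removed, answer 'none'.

Backward liveness scan:
Stmt 1 'v = 9': KEEP (v is live); live-in = []
Stmt 2 'u = v + 0': KEEP (u is live); live-in = ['v']
Stmt 3 't = 0 - 0': DEAD (t not in live set ['u'])
Stmt 4 'd = 4 * t': DEAD (d not in live set ['u'])
Stmt 5 'x = v * t': DEAD (x not in live set ['u'])
Stmt 6 'return u': KEEP (return); live-in = ['u']
Removed statement numbers: [3, 4, 5]
Surviving IR:
  v = 9
  u = v + 0
  return u

Answer: 3 4 5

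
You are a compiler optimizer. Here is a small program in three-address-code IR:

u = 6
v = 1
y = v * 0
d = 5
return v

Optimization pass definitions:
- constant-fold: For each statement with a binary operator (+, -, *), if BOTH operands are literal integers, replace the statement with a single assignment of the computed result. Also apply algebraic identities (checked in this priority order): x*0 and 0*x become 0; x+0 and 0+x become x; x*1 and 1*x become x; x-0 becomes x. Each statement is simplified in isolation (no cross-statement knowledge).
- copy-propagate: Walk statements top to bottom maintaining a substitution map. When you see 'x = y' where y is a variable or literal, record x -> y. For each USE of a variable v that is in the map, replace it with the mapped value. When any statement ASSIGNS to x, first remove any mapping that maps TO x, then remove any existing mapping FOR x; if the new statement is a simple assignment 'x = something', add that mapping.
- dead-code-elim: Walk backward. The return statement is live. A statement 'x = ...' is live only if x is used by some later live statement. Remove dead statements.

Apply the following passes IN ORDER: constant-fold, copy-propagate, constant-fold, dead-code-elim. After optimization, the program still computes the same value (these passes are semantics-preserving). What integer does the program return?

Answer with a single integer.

Initial IR:
  u = 6
  v = 1
  y = v * 0
  d = 5
  return v
After constant-fold (5 stmts):
  u = 6
  v = 1
  y = 0
  d = 5
  return v
After copy-propagate (5 stmts):
  u = 6
  v = 1
  y = 0
  d = 5
  return 1
After constant-fold (5 stmts):
  u = 6
  v = 1
  y = 0
  d = 5
  return 1
After dead-code-elim (1 stmts):
  return 1
Evaluate:
  u = 6  =>  u = 6
  v = 1  =>  v = 1
  y = v * 0  =>  y = 0
  d = 5  =>  d = 5
  return v = 1

Answer: 1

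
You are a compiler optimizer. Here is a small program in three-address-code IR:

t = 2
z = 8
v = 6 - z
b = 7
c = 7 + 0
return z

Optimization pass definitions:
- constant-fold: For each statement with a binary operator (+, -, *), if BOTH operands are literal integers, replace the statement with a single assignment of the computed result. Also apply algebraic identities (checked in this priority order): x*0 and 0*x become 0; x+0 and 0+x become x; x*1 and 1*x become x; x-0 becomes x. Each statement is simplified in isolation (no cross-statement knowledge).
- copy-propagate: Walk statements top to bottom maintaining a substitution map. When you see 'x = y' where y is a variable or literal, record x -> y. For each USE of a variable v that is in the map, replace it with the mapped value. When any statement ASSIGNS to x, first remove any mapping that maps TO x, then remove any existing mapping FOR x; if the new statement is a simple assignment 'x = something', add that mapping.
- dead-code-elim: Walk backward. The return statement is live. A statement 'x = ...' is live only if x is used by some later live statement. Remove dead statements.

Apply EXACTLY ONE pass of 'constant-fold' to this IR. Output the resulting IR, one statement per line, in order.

Answer: t = 2
z = 8
v = 6 - z
b = 7
c = 7
return z

Derivation:
Applying constant-fold statement-by-statement:
  [1] t = 2  (unchanged)
  [2] z = 8  (unchanged)
  [3] v = 6 - z  (unchanged)
  [4] b = 7  (unchanged)
  [5] c = 7 + 0  -> c = 7
  [6] return z  (unchanged)
Result (6 stmts):
  t = 2
  z = 8
  v = 6 - z
  b = 7
  c = 7
  return z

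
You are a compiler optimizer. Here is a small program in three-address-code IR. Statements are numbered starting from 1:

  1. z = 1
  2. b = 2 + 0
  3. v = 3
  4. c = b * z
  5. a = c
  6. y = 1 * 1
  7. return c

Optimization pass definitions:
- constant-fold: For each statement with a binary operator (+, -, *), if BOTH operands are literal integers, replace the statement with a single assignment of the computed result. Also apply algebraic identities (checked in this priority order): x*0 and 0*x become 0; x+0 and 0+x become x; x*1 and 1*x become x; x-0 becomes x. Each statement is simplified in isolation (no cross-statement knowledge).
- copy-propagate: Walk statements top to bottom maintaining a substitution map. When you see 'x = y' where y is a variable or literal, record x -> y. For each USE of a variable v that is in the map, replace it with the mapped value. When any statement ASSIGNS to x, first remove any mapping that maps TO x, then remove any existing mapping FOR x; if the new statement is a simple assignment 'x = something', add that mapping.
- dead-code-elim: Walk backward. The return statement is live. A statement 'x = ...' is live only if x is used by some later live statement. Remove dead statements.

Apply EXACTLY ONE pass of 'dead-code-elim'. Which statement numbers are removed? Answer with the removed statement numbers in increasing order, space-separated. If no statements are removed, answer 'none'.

Backward liveness scan:
Stmt 1 'z = 1': KEEP (z is live); live-in = []
Stmt 2 'b = 2 + 0': KEEP (b is live); live-in = ['z']
Stmt 3 'v = 3': DEAD (v not in live set ['b', 'z'])
Stmt 4 'c = b * z': KEEP (c is live); live-in = ['b', 'z']
Stmt 5 'a = c': DEAD (a not in live set ['c'])
Stmt 6 'y = 1 * 1': DEAD (y not in live set ['c'])
Stmt 7 'return c': KEEP (return); live-in = ['c']
Removed statement numbers: [3, 5, 6]
Surviving IR:
  z = 1
  b = 2 + 0
  c = b * z
  return c

Answer: 3 5 6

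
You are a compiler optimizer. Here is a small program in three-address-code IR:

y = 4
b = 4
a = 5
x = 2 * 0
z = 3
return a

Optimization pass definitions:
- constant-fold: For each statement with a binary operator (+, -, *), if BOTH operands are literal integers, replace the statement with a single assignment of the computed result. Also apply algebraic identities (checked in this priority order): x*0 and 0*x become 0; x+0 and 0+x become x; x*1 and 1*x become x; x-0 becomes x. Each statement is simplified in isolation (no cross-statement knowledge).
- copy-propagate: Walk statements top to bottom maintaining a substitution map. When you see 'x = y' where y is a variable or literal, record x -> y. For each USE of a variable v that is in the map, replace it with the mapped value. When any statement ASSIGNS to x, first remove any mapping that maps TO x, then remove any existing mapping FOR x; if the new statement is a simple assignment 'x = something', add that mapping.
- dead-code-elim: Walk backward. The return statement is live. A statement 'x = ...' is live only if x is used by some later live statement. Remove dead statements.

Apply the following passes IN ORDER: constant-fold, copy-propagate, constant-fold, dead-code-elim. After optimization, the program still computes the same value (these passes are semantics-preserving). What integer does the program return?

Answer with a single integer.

Initial IR:
  y = 4
  b = 4
  a = 5
  x = 2 * 0
  z = 3
  return a
After constant-fold (6 stmts):
  y = 4
  b = 4
  a = 5
  x = 0
  z = 3
  return a
After copy-propagate (6 stmts):
  y = 4
  b = 4
  a = 5
  x = 0
  z = 3
  return 5
After constant-fold (6 stmts):
  y = 4
  b = 4
  a = 5
  x = 0
  z = 3
  return 5
After dead-code-elim (1 stmts):
  return 5
Evaluate:
  y = 4  =>  y = 4
  b = 4  =>  b = 4
  a = 5  =>  a = 5
  x = 2 * 0  =>  x = 0
  z = 3  =>  z = 3
  return a = 5

Answer: 5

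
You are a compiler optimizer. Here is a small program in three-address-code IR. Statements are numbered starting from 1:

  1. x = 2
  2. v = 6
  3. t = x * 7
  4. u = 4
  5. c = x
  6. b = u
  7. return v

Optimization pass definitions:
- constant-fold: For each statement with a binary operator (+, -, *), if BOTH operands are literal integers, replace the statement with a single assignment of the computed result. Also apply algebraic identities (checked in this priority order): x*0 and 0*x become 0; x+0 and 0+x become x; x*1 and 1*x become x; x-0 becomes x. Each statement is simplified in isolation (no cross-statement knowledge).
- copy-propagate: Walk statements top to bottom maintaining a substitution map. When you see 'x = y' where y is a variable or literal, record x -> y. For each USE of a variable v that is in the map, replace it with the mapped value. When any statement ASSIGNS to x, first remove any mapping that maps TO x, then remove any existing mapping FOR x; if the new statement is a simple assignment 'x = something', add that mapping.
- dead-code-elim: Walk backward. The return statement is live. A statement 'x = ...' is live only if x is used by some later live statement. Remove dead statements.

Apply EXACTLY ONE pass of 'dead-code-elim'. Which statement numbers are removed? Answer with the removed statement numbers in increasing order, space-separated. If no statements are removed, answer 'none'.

Answer: 1 3 4 5 6

Derivation:
Backward liveness scan:
Stmt 1 'x = 2': DEAD (x not in live set [])
Stmt 2 'v = 6': KEEP (v is live); live-in = []
Stmt 3 't = x * 7': DEAD (t not in live set ['v'])
Stmt 4 'u = 4': DEAD (u not in live set ['v'])
Stmt 5 'c = x': DEAD (c not in live set ['v'])
Stmt 6 'b = u': DEAD (b not in live set ['v'])
Stmt 7 'return v': KEEP (return); live-in = ['v']
Removed statement numbers: [1, 3, 4, 5, 6]
Surviving IR:
  v = 6
  return v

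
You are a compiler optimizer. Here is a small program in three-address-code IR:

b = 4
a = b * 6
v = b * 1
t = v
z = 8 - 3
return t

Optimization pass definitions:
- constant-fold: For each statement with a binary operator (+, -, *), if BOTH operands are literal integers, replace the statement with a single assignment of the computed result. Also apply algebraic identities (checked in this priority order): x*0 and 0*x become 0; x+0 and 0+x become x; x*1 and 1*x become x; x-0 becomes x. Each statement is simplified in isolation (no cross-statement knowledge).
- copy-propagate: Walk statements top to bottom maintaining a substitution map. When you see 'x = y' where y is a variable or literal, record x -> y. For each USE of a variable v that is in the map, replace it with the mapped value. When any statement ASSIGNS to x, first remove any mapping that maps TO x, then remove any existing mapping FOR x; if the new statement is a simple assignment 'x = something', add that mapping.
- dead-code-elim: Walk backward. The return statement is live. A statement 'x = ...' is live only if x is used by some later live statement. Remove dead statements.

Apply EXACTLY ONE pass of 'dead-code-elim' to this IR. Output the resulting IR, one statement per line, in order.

Answer: b = 4
v = b * 1
t = v
return t

Derivation:
Applying dead-code-elim statement-by-statement:
  [6] return t  -> KEEP (return); live=['t']
  [5] z = 8 - 3  -> DEAD (z not live)
  [4] t = v  -> KEEP; live=['v']
  [3] v = b * 1  -> KEEP; live=['b']
  [2] a = b * 6  -> DEAD (a not live)
  [1] b = 4  -> KEEP; live=[]
Result (4 stmts):
  b = 4
  v = b * 1
  t = v
  return t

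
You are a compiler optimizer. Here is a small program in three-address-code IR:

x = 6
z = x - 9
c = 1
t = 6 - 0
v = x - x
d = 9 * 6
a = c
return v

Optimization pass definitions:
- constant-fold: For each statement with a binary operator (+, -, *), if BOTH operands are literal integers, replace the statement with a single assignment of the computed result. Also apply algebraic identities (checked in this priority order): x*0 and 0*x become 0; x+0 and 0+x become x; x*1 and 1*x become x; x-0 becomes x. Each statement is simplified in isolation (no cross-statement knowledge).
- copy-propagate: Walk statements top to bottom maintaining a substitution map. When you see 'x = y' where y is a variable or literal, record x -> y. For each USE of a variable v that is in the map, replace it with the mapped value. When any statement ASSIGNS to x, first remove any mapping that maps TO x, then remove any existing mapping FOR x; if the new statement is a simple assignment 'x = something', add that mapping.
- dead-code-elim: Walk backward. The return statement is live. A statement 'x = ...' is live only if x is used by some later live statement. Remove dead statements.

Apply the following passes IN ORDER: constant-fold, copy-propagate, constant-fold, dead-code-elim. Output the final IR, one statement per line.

Answer: v = 0
return v

Derivation:
Initial IR:
  x = 6
  z = x - 9
  c = 1
  t = 6 - 0
  v = x - x
  d = 9 * 6
  a = c
  return v
After constant-fold (8 stmts):
  x = 6
  z = x - 9
  c = 1
  t = 6
  v = x - x
  d = 54
  a = c
  return v
After copy-propagate (8 stmts):
  x = 6
  z = 6 - 9
  c = 1
  t = 6
  v = 6 - 6
  d = 54
  a = 1
  return v
After constant-fold (8 stmts):
  x = 6
  z = -3
  c = 1
  t = 6
  v = 0
  d = 54
  a = 1
  return v
After dead-code-elim (2 stmts):
  v = 0
  return v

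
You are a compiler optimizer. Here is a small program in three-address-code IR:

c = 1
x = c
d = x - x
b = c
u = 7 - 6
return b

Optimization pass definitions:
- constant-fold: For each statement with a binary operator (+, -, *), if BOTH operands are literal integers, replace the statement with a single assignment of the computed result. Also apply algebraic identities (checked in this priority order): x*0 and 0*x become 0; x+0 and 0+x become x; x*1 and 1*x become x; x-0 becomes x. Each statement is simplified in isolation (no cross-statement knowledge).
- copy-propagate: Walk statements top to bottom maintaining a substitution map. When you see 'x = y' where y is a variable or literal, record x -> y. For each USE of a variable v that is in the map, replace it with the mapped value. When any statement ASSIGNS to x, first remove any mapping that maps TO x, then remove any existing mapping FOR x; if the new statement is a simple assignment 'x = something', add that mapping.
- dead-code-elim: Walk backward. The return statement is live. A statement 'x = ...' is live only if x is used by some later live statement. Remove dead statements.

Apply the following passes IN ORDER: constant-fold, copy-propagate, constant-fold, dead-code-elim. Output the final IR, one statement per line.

Initial IR:
  c = 1
  x = c
  d = x - x
  b = c
  u = 7 - 6
  return b
After constant-fold (6 stmts):
  c = 1
  x = c
  d = x - x
  b = c
  u = 1
  return b
After copy-propagate (6 stmts):
  c = 1
  x = 1
  d = 1 - 1
  b = 1
  u = 1
  return 1
After constant-fold (6 stmts):
  c = 1
  x = 1
  d = 0
  b = 1
  u = 1
  return 1
After dead-code-elim (1 stmts):
  return 1

Answer: return 1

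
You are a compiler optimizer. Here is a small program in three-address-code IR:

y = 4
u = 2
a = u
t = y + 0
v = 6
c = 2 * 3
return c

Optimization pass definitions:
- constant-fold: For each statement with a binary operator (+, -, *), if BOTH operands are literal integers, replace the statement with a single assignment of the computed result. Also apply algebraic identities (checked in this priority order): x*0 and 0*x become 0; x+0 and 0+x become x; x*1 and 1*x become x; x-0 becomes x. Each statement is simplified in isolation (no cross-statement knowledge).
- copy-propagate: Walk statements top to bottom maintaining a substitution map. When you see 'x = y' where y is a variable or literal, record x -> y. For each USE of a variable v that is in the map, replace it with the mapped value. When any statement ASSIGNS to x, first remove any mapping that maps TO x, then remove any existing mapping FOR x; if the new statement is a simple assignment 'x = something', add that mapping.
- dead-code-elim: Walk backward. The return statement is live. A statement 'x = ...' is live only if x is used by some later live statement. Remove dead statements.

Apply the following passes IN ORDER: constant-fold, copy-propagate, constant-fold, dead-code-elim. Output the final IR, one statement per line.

Answer: return 6

Derivation:
Initial IR:
  y = 4
  u = 2
  a = u
  t = y + 0
  v = 6
  c = 2 * 3
  return c
After constant-fold (7 stmts):
  y = 4
  u = 2
  a = u
  t = y
  v = 6
  c = 6
  return c
After copy-propagate (7 stmts):
  y = 4
  u = 2
  a = 2
  t = 4
  v = 6
  c = 6
  return 6
After constant-fold (7 stmts):
  y = 4
  u = 2
  a = 2
  t = 4
  v = 6
  c = 6
  return 6
After dead-code-elim (1 stmts):
  return 6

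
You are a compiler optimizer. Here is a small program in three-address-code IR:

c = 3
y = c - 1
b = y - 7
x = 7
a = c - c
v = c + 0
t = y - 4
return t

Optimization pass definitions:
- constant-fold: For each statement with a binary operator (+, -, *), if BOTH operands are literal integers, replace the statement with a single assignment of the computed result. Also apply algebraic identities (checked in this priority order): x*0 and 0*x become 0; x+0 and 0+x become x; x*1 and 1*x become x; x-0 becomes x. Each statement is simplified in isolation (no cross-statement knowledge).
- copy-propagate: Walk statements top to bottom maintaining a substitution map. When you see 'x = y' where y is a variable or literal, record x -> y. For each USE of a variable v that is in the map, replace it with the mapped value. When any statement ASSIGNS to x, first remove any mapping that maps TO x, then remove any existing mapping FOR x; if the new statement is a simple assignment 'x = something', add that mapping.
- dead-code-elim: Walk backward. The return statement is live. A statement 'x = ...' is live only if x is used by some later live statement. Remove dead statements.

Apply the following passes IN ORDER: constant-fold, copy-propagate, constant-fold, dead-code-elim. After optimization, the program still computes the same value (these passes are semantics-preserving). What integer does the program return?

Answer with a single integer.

Answer: -2

Derivation:
Initial IR:
  c = 3
  y = c - 1
  b = y - 7
  x = 7
  a = c - c
  v = c + 0
  t = y - 4
  return t
After constant-fold (8 stmts):
  c = 3
  y = c - 1
  b = y - 7
  x = 7
  a = c - c
  v = c
  t = y - 4
  return t
After copy-propagate (8 stmts):
  c = 3
  y = 3 - 1
  b = y - 7
  x = 7
  a = 3 - 3
  v = 3
  t = y - 4
  return t
After constant-fold (8 stmts):
  c = 3
  y = 2
  b = y - 7
  x = 7
  a = 0
  v = 3
  t = y - 4
  return t
After dead-code-elim (3 stmts):
  y = 2
  t = y - 4
  return t
Evaluate:
  c = 3  =>  c = 3
  y = c - 1  =>  y = 2
  b = y - 7  =>  b = -5
  x = 7  =>  x = 7
  a = c - c  =>  a = 0
  v = c + 0  =>  v = 3
  t = y - 4  =>  t = -2
  return t = -2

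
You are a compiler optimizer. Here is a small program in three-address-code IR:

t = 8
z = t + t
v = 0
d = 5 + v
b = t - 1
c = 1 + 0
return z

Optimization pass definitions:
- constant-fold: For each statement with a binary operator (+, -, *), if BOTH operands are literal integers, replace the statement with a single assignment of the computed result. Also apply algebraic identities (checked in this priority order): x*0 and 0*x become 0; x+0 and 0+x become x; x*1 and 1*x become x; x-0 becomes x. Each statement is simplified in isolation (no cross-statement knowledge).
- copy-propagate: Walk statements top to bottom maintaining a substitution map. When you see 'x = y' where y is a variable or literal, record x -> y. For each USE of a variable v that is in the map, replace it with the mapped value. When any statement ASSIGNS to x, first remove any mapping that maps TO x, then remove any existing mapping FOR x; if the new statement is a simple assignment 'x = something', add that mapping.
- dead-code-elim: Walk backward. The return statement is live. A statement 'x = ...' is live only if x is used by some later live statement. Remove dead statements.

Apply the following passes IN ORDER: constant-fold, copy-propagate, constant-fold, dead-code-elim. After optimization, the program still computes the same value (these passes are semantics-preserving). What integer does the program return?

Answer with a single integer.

Answer: 16

Derivation:
Initial IR:
  t = 8
  z = t + t
  v = 0
  d = 5 + v
  b = t - 1
  c = 1 + 0
  return z
After constant-fold (7 stmts):
  t = 8
  z = t + t
  v = 0
  d = 5 + v
  b = t - 1
  c = 1
  return z
After copy-propagate (7 stmts):
  t = 8
  z = 8 + 8
  v = 0
  d = 5 + 0
  b = 8 - 1
  c = 1
  return z
After constant-fold (7 stmts):
  t = 8
  z = 16
  v = 0
  d = 5
  b = 7
  c = 1
  return z
After dead-code-elim (2 stmts):
  z = 16
  return z
Evaluate:
  t = 8  =>  t = 8
  z = t + t  =>  z = 16
  v = 0  =>  v = 0
  d = 5 + v  =>  d = 5
  b = t - 1  =>  b = 7
  c = 1 + 0  =>  c = 1
  return z = 16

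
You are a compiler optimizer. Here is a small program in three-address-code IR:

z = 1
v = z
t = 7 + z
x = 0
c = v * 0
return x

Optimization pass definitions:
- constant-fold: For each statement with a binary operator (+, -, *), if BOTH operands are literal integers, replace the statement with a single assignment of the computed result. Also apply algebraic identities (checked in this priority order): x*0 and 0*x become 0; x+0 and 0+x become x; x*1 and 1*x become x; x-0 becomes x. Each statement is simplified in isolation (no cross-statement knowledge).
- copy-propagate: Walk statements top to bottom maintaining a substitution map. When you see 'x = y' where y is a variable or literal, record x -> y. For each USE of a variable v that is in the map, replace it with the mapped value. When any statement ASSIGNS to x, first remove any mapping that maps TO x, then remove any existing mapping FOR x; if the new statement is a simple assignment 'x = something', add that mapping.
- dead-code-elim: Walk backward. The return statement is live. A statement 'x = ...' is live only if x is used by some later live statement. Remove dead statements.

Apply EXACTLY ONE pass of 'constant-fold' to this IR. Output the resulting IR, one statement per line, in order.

Answer: z = 1
v = z
t = 7 + z
x = 0
c = 0
return x

Derivation:
Applying constant-fold statement-by-statement:
  [1] z = 1  (unchanged)
  [2] v = z  (unchanged)
  [3] t = 7 + z  (unchanged)
  [4] x = 0  (unchanged)
  [5] c = v * 0  -> c = 0
  [6] return x  (unchanged)
Result (6 stmts):
  z = 1
  v = z
  t = 7 + z
  x = 0
  c = 0
  return x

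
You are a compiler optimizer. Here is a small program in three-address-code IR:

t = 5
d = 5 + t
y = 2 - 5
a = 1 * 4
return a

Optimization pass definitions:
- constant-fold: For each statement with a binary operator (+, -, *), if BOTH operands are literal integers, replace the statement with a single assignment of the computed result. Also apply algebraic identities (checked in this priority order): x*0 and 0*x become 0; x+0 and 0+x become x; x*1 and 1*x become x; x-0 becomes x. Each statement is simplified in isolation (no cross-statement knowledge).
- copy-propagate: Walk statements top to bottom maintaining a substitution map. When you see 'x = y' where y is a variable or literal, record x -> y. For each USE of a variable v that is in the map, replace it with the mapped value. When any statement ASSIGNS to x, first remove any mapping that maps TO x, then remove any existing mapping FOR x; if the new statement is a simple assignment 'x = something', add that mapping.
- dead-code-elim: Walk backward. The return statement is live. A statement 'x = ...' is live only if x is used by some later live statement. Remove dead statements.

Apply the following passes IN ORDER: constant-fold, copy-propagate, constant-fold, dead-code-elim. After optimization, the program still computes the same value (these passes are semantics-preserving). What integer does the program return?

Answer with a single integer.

Initial IR:
  t = 5
  d = 5 + t
  y = 2 - 5
  a = 1 * 4
  return a
After constant-fold (5 stmts):
  t = 5
  d = 5 + t
  y = -3
  a = 4
  return a
After copy-propagate (5 stmts):
  t = 5
  d = 5 + 5
  y = -3
  a = 4
  return 4
After constant-fold (5 stmts):
  t = 5
  d = 10
  y = -3
  a = 4
  return 4
After dead-code-elim (1 stmts):
  return 4
Evaluate:
  t = 5  =>  t = 5
  d = 5 + t  =>  d = 10
  y = 2 - 5  =>  y = -3
  a = 1 * 4  =>  a = 4
  return a = 4

Answer: 4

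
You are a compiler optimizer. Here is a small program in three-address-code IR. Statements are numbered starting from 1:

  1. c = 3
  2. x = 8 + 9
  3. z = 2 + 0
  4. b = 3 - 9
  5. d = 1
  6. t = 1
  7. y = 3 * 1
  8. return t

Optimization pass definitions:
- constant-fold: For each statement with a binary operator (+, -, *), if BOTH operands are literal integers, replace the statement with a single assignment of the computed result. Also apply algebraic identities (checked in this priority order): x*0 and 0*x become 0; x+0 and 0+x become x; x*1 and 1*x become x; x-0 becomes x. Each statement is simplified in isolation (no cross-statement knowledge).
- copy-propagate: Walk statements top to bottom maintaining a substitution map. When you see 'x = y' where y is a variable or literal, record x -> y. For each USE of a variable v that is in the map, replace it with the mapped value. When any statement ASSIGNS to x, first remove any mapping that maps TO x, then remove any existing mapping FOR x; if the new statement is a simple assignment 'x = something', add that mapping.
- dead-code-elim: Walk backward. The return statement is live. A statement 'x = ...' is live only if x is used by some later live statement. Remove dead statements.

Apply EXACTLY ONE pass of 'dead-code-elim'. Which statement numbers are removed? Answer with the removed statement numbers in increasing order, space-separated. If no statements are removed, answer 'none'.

Answer: 1 2 3 4 5 7

Derivation:
Backward liveness scan:
Stmt 1 'c = 3': DEAD (c not in live set [])
Stmt 2 'x = 8 + 9': DEAD (x not in live set [])
Stmt 3 'z = 2 + 0': DEAD (z not in live set [])
Stmt 4 'b = 3 - 9': DEAD (b not in live set [])
Stmt 5 'd = 1': DEAD (d not in live set [])
Stmt 6 't = 1': KEEP (t is live); live-in = []
Stmt 7 'y = 3 * 1': DEAD (y not in live set ['t'])
Stmt 8 'return t': KEEP (return); live-in = ['t']
Removed statement numbers: [1, 2, 3, 4, 5, 7]
Surviving IR:
  t = 1
  return t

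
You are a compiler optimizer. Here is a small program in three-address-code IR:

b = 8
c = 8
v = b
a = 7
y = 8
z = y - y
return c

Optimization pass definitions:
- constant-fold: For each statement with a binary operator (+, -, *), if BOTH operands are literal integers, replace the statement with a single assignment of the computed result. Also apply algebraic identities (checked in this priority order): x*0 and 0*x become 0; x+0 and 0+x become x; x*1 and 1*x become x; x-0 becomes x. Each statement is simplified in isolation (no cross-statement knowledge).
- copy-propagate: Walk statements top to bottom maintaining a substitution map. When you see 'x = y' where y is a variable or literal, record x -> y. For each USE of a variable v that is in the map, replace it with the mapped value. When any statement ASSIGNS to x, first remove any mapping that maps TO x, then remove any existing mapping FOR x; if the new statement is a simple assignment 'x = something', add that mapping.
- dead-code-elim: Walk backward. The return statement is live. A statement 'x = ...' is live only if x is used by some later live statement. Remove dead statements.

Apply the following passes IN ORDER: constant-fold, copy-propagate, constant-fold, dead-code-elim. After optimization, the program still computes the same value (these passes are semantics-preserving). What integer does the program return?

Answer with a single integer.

Initial IR:
  b = 8
  c = 8
  v = b
  a = 7
  y = 8
  z = y - y
  return c
After constant-fold (7 stmts):
  b = 8
  c = 8
  v = b
  a = 7
  y = 8
  z = y - y
  return c
After copy-propagate (7 stmts):
  b = 8
  c = 8
  v = 8
  a = 7
  y = 8
  z = 8 - 8
  return 8
After constant-fold (7 stmts):
  b = 8
  c = 8
  v = 8
  a = 7
  y = 8
  z = 0
  return 8
After dead-code-elim (1 stmts):
  return 8
Evaluate:
  b = 8  =>  b = 8
  c = 8  =>  c = 8
  v = b  =>  v = 8
  a = 7  =>  a = 7
  y = 8  =>  y = 8
  z = y - y  =>  z = 0
  return c = 8

Answer: 8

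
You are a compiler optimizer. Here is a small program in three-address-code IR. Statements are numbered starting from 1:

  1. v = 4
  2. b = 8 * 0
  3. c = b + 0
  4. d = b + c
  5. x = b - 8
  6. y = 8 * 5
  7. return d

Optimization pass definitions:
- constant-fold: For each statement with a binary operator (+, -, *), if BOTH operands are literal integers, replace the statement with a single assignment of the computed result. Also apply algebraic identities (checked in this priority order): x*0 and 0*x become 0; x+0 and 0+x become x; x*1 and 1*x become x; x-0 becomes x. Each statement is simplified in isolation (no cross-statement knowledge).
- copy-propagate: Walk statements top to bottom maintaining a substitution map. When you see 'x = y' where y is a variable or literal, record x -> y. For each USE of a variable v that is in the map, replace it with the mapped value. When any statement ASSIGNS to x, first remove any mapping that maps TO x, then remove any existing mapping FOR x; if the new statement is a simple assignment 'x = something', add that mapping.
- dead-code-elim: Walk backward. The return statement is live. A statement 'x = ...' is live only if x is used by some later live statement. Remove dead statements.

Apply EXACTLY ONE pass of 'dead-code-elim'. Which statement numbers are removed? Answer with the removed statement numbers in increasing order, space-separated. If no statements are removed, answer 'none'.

Answer: 1 5 6

Derivation:
Backward liveness scan:
Stmt 1 'v = 4': DEAD (v not in live set [])
Stmt 2 'b = 8 * 0': KEEP (b is live); live-in = []
Stmt 3 'c = b + 0': KEEP (c is live); live-in = ['b']
Stmt 4 'd = b + c': KEEP (d is live); live-in = ['b', 'c']
Stmt 5 'x = b - 8': DEAD (x not in live set ['d'])
Stmt 6 'y = 8 * 5': DEAD (y not in live set ['d'])
Stmt 7 'return d': KEEP (return); live-in = ['d']
Removed statement numbers: [1, 5, 6]
Surviving IR:
  b = 8 * 0
  c = b + 0
  d = b + c
  return d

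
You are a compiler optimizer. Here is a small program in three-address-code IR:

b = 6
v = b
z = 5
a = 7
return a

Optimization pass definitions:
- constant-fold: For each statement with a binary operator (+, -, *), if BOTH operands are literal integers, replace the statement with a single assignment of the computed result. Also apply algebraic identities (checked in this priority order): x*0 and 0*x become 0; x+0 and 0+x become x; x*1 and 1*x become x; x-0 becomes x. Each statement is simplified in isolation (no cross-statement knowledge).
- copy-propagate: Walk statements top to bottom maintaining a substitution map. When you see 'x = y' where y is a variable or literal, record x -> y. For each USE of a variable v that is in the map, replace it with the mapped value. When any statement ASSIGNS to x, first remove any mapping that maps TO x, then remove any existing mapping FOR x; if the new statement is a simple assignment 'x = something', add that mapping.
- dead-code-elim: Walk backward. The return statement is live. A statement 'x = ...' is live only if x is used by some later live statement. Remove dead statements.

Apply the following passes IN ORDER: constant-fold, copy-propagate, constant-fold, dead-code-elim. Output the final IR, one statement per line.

Answer: return 7

Derivation:
Initial IR:
  b = 6
  v = b
  z = 5
  a = 7
  return a
After constant-fold (5 stmts):
  b = 6
  v = b
  z = 5
  a = 7
  return a
After copy-propagate (5 stmts):
  b = 6
  v = 6
  z = 5
  a = 7
  return 7
After constant-fold (5 stmts):
  b = 6
  v = 6
  z = 5
  a = 7
  return 7
After dead-code-elim (1 stmts):
  return 7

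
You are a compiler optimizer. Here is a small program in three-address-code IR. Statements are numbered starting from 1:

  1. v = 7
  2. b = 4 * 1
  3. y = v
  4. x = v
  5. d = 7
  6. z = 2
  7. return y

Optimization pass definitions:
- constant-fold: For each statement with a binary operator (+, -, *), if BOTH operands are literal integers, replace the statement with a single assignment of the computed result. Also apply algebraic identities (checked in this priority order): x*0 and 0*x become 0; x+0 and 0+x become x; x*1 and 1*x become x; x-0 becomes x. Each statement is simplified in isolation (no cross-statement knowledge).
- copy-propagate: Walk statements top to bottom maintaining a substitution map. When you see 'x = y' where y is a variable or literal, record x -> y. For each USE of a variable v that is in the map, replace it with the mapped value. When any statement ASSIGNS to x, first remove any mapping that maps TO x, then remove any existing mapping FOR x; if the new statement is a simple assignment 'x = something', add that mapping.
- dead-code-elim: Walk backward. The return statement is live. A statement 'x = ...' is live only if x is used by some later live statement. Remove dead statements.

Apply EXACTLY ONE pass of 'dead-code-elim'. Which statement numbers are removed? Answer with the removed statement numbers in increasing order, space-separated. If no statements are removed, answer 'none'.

Answer: 2 4 5 6

Derivation:
Backward liveness scan:
Stmt 1 'v = 7': KEEP (v is live); live-in = []
Stmt 2 'b = 4 * 1': DEAD (b not in live set ['v'])
Stmt 3 'y = v': KEEP (y is live); live-in = ['v']
Stmt 4 'x = v': DEAD (x not in live set ['y'])
Stmt 5 'd = 7': DEAD (d not in live set ['y'])
Stmt 6 'z = 2': DEAD (z not in live set ['y'])
Stmt 7 'return y': KEEP (return); live-in = ['y']
Removed statement numbers: [2, 4, 5, 6]
Surviving IR:
  v = 7
  y = v
  return y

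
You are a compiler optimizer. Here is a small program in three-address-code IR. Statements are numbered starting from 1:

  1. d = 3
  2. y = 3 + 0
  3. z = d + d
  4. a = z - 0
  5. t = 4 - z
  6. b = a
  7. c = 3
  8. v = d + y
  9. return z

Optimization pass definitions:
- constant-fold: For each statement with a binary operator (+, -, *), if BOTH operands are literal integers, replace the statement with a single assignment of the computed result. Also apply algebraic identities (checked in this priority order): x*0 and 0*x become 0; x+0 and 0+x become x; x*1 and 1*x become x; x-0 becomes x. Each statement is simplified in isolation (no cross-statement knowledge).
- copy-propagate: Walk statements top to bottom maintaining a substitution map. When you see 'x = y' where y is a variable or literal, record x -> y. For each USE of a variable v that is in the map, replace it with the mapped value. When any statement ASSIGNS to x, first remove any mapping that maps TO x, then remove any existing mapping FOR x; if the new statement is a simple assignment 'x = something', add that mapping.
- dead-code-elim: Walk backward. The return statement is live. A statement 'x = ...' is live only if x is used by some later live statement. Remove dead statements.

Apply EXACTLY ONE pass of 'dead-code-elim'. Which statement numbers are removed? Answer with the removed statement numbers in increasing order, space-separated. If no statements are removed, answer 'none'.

Backward liveness scan:
Stmt 1 'd = 3': KEEP (d is live); live-in = []
Stmt 2 'y = 3 + 0': DEAD (y not in live set ['d'])
Stmt 3 'z = d + d': KEEP (z is live); live-in = ['d']
Stmt 4 'a = z - 0': DEAD (a not in live set ['z'])
Stmt 5 't = 4 - z': DEAD (t not in live set ['z'])
Stmt 6 'b = a': DEAD (b not in live set ['z'])
Stmt 7 'c = 3': DEAD (c not in live set ['z'])
Stmt 8 'v = d + y': DEAD (v not in live set ['z'])
Stmt 9 'return z': KEEP (return); live-in = ['z']
Removed statement numbers: [2, 4, 5, 6, 7, 8]
Surviving IR:
  d = 3
  z = d + d
  return z

Answer: 2 4 5 6 7 8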